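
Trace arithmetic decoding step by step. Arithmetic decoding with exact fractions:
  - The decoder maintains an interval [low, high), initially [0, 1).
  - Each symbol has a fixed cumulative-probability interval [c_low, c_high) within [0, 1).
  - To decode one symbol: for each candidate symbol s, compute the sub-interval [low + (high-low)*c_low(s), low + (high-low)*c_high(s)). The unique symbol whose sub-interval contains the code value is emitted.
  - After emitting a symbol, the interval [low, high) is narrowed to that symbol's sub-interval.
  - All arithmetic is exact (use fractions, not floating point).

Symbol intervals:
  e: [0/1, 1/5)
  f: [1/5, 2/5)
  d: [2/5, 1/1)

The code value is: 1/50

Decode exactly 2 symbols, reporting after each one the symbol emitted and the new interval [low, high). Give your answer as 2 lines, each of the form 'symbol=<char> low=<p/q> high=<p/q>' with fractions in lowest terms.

Step 1: interval [0/1, 1/1), width = 1/1 - 0/1 = 1/1
  'e': [0/1 + 1/1*0/1, 0/1 + 1/1*1/5) = [0/1, 1/5) <- contains code 1/50
  'f': [0/1 + 1/1*1/5, 0/1 + 1/1*2/5) = [1/5, 2/5)
  'd': [0/1 + 1/1*2/5, 0/1 + 1/1*1/1) = [2/5, 1/1)
  emit 'e', narrow to [0/1, 1/5)
Step 2: interval [0/1, 1/5), width = 1/5 - 0/1 = 1/5
  'e': [0/1 + 1/5*0/1, 0/1 + 1/5*1/5) = [0/1, 1/25) <- contains code 1/50
  'f': [0/1 + 1/5*1/5, 0/1 + 1/5*2/5) = [1/25, 2/25)
  'd': [0/1 + 1/5*2/5, 0/1 + 1/5*1/1) = [2/25, 1/5)
  emit 'e', narrow to [0/1, 1/25)

Answer: symbol=e low=0/1 high=1/5
symbol=e low=0/1 high=1/25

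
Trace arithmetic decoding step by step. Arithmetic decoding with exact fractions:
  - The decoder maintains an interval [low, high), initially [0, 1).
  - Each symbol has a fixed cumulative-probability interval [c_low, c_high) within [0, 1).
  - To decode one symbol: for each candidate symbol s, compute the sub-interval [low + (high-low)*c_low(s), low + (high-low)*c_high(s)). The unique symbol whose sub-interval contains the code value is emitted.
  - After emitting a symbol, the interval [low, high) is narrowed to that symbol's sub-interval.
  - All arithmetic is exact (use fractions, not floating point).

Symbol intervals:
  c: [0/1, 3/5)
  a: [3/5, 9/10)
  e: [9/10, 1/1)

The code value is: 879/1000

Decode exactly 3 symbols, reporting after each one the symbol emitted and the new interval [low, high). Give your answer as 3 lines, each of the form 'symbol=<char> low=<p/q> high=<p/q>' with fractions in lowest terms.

Answer: symbol=a low=3/5 high=9/10
symbol=e low=87/100 high=9/10
symbol=c low=87/100 high=111/125

Derivation:
Step 1: interval [0/1, 1/1), width = 1/1 - 0/1 = 1/1
  'c': [0/1 + 1/1*0/1, 0/1 + 1/1*3/5) = [0/1, 3/5)
  'a': [0/1 + 1/1*3/5, 0/1 + 1/1*9/10) = [3/5, 9/10) <- contains code 879/1000
  'e': [0/1 + 1/1*9/10, 0/1 + 1/1*1/1) = [9/10, 1/1)
  emit 'a', narrow to [3/5, 9/10)
Step 2: interval [3/5, 9/10), width = 9/10 - 3/5 = 3/10
  'c': [3/5 + 3/10*0/1, 3/5 + 3/10*3/5) = [3/5, 39/50)
  'a': [3/5 + 3/10*3/5, 3/5 + 3/10*9/10) = [39/50, 87/100)
  'e': [3/5 + 3/10*9/10, 3/5 + 3/10*1/1) = [87/100, 9/10) <- contains code 879/1000
  emit 'e', narrow to [87/100, 9/10)
Step 3: interval [87/100, 9/10), width = 9/10 - 87/100 = 3/100
  'c': [87/100 + 3/100*0/1, 87/100 + 3/100*3/5) = [87/100, 111/125) <- contains code 879/1000
  'a': [87/100 + 3/100*3/5, 87/100 + 3/100*9/10) = [111/125, 897/1000)
  'e': [87/100 + 3/100*9/10, 87/100 + 3/100*1/1) = [897/1000, 9/10)
  emit 'c', narrow to [87/100, 111/125)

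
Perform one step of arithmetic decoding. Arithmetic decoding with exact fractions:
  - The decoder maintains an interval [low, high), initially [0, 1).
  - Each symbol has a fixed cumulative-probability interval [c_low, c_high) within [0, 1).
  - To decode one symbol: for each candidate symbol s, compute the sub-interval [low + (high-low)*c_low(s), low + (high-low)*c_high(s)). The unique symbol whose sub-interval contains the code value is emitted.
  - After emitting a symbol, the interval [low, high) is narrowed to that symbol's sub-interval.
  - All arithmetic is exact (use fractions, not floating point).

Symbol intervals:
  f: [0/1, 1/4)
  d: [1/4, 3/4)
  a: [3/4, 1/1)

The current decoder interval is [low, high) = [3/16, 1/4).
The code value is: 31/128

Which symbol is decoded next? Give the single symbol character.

Interval width = high − low = 1/4 − 3/16 = 1/16
Scaled code = (code − low) / width = (31/128 − 3/16) / 1/16 = 7/8
  f: [0/1, 1/4) 
  d: [1/4, 3/4) 
  a: [3/4, 1/1) ← scaled code falls here ✓

Answer: a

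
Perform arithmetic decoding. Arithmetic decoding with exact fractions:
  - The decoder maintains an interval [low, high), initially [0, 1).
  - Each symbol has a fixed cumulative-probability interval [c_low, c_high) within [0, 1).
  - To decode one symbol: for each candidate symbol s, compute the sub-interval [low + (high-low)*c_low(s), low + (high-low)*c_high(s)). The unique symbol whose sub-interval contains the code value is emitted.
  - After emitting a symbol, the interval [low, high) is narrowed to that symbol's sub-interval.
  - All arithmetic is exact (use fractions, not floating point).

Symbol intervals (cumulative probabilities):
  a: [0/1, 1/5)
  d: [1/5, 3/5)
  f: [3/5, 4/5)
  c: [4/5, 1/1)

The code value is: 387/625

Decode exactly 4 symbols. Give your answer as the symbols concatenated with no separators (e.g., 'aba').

Answer: fadf

Derivation:
Step 1: interval [0/1, 1/1), width = 1/1 - 0/1 = 1/1
  'a': [0/1 + 1/1*0/1, 0/1 + 1/1*1/5) = [0/1, 1/5)
  'd': [0/1 + 1/1*1/5, 0/1 + 1/1*3/5) = [1/5, 3/5)
  'f': [0/1 + 1/1*3/5, 0/1 + 1/1*4/5) = [3/5, 4/5) <- contains code 387/625
  'c': [0/1 + 1/1*4/5, 0/1 + 1/1*1/1) = [4/5, 1/1)
  emit 'f', narrow to [3/5, 4/5)
Step 2: interval [3/5, 4/5), width = 4/5 - 3/5 = 1/5
  'a': [3/5 + 1/5*0/1, 3/5 + 1/5*1/5) = [3/5, 16/25) <- contains code 387/625
  'd': [3/5 + 1/5*1/5, 3/5 + 1/5*3/5) = [16/25, 18/25)
  'f': [3/5 + 1/5*3/5, 3/5 + 1/5*4/5) = [18/25, 19/25)
  'c': [3/5 + 1/5*4/5, 3/5 + 1/5*1/1) = [19/25, 4/5)
  emit 'a', narrow to [3/5, 16/25)
Step 3: interval [3/5, 16/25), width = 16/25 - 3/5 = 1/25
  'a': [3/5 + 1/25*0/1, 3/5 + 1/25*1/5) = [3/5, 76/125)
  'd': [3/5 + 1/25*1/5, 3/5 + 1/25*3/5) = [76/125, 78/125) <- contains code 387/625
  'f': [3/5 + 1/25*3/5, 3/5 + 1/25*4/5) = [78/125, 79/125)
  'c': [3/5 + 1/25*4/5, 3/5 + 1/25*1/1) = [79/125, 16/25)
  emit 'd', narrow to [76/125, 78/125)
Step 4: interval [76/125, 78/125), width = 78/125 - 76/125 = 2/125
  'a': [76/125 + 2/125*0/1, 76/125 + 2/125*1/5) = [76/125, 382/625)
  'd': [76/125 + 2/125*1/5, 76/125 + 2/125*3/5) = [382/625, 386/625)
  'f': [76/125 + 2/125*3/5, 76/125 + 2/125*4/5) = [386/625, 388/625) <- contains code 387/625
  'c': [76/125 + 2/125*4/5, 76/125 + 2/125*1/1) = [388/625, 78/125)
  emit 'f', narrow to [386/625, 388/625)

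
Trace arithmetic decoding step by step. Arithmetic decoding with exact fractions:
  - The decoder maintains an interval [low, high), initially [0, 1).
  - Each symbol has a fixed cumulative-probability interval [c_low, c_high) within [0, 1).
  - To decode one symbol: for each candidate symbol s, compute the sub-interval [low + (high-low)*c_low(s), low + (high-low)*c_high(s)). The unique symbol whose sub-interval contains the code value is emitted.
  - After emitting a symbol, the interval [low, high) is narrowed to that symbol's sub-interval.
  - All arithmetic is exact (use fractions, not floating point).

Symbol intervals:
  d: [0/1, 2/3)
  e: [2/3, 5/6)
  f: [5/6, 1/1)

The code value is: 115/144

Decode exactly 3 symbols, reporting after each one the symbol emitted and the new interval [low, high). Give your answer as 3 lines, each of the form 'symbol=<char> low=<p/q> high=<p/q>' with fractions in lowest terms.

Step 1: interval [0/1, 1/1), width = 1/1 - 0/1 = 1/1
  'd': [0/1 + 1/1*0/1, 0/1 + 1/1*2/3) = [0/1, 2/3)
  'e': [0/1 + 1/1*2/3, 0/1 + 1/1*5/6) = [2/3, 5/6) <- contains code 115/144
  'f': [0/1 + 1/1*5/6, 0/1 + 1/1*1/1) = [5/6, 1/1)
  emit 'e', narrow to [2/3, 5/6)
Step 2: interval [2/3, 5/6), width = 5/6 - 2/3 = 1/6
  'd': [2/3 + 1/6*0/1, 2/3 + 1/6*2/3) = [2/3, 7/9)
  'e': [2/3 + 1/6*2/3, 2/3 + 1/6*5/6) = [7/9, 29/36) <- contains code 115/144
  'f': [2/3 + 1/6*5/6, 2/3 + 1/6*1/1) = [29/36, 5/6)
  emit 'e', narrow to [7/9, 29/36)
Step 3: interval [7/9, 29/36), width = 29/36 - 7/9 = 1/36
  'd': [7/9 + 1/36*0/1, 7/9 + 1/36*2/3) = [7/9, 43/54)
  'e': [7/9 + 1/36*2/3, 7/9 + 1/36*5/6) = [43/54, 173/216) <- contains code 115/144
  'f': [7/9 + 1/36*5/6, 7/9 + 1/36*1/1) = [173/216, 29/36)
  emit 'e', narrow to [43/54, 173/216)

Answer: symbol=e low=2/3 high=5/6
symbol=e low=7/9 high=29/36
symbol=e low=43/54 high=173/216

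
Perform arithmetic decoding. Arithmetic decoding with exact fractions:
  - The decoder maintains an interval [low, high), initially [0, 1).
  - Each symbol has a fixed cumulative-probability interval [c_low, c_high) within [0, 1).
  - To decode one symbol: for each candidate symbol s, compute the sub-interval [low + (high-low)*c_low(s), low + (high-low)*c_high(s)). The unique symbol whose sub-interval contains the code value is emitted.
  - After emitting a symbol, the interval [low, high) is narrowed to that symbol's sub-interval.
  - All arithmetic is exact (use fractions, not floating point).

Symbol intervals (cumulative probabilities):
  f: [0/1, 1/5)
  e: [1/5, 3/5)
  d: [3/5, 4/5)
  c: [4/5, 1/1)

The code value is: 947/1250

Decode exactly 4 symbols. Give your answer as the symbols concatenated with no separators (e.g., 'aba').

Step 1: interval [0/1, 1/1), width = 1/1 - 0/1 = 1/1
  'f': [0/1 + 1/1*0/1, 0/1 + 1/1*1/5) = [0/1, 1/5)
  'e': [0/1 + 1/1*1/5, 0/1 + 1/1*3/5) = [1/5, 3/5)
  'd': [0/1 + 1/1*3/5, 0/1 + 1/1*4/5) = [3/5, 4/5) <- contains code 947/1250
  'c': [0/1 + 1/1*4/5, 0/1 + 1/1*1/1) = [4/5, 1/1)
  emit 'd', narrow to [3/5, 4/5)
Step 2: interval [3/5, 4/5), width = 4/5 - 3/5 = 1/5
  'f': [3/5 + 1/5*0/1, 3/5 + 1/5*1/5) = [3/5, 16/25)
  'e': [3/5 + 1/5*1/5, 3/5 + 1/5*3/5) = [16/25, 18/25)
  'd': [3/5 + 1/5*3/5, 3/5 + 1/5*4/5) = [18/25, 19/25) <- contains code 947/1250
  'c': [3/5 + 1/5*4/5, 3/5 + 1/5*1/1) = [19/25, 4/5)
  emit 'd', narrow to [18/25, 19/25)
Step 3: interval [18/25, 19/25), width = 19/25 - 18/25 = 1/25
  'f': [18/25 + 1/25*0/1, 18/25 + 1/25*1/5) = [18/25, 91/125)
  'e': [18/25 + 1/25*1/5, 18/25 + 1/25*3/5) = [91/125, 93/125)
  'd': [18/25 + 1/25*3/5, 18/25 + 1/25*4/5) = [93/125, 94/125)
  'c': [18/25 + 1/25*4/5, 18/25 + 1/25*1/1) = [94/125, 19/25) <- contains code 947/1250
  emit 'c', narrow to [94/125, 19/25)
Step 4: interval [94/125, 19/25), width = 19/25 - 94/125 = 1/125
  'f': [94/125 + 1/125*0/1, 94/125 + 1/125*1/5) = [94/125, 471/625)
  'e': [94/125 + 1/125*1/5, 94/125 + 1/125*3/5) = [471/625, 473/625)
  'd': [94/125 + 1/125*3/5, 94/125 + 1/125*4/5) = [473/625, 474/625) <- contains code 947/1250
  'c': [94/125 + 1/125*4/5, 94/125 + 1/125*1/1) = [474/625, 19/25)
  emit 'd', narrow to [473/625, 474/625)

Answer: ddcd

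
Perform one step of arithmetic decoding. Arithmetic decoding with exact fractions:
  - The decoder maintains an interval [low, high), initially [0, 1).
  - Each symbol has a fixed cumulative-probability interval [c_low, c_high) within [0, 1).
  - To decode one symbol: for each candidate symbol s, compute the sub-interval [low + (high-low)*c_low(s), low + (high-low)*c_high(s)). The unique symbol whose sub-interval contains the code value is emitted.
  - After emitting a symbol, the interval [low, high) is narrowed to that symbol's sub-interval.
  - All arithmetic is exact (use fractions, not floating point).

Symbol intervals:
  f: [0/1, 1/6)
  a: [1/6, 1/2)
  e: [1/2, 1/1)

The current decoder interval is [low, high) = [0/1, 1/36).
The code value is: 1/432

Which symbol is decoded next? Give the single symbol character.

Interval width = high − low = 1/36 − 0/1 = 1/36
Scaled code = (code − low) / width = (1/432 − 0/1) / 1/36 = 1/12
  f: [0/1, 1/6) ← scaled code falls here ✓
  a: [1/6, 1/2) 
  e: [1/2, 1/1) 

Answer: f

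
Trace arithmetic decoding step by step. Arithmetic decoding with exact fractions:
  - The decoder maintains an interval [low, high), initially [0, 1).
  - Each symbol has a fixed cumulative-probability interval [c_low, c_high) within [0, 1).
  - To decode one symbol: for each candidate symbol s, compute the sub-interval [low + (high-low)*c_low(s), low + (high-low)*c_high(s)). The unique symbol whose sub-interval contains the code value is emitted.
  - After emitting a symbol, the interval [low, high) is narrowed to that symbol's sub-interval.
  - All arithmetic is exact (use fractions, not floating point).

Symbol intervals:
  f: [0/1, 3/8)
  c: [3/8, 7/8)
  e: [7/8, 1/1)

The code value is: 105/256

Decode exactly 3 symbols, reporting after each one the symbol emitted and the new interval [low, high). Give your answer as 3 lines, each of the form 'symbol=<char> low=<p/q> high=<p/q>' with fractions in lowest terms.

Answer: symbol=c low=3/8 high=7/8
symbol=f low=3/8 high=9/16
symbol=f low=3/8 high=57/128

Derivation:
Step 1: interval [0/1, 1/1), width = 1/1 - 0/1 = 1/1
  'f': [0/1 + 1/1*0/1, 0/1 + 1/1*3/8) = [0/1, 3/8)
  'c': [0/1 + 1/1*3/8, 0/1 + 1/1*7/8) = [3/8, 7/8) <- contains code 105/256
  'e': [0/1 + 1/1*7/8, 0/1 + 1/1*1/1) = [7/8, 1/1)
  emit 'c', narrow to [3/8, 7/8)
Step 2: interval [3/8, 7/8), width = 7/8 - 3/8 = 1/2
  'f': [3/8 + 1/2*0/1, 3/8 + 1/2*3/8) = [3/8, 9/16) <- contains code 105/256
  'c': [3/8 + 1/2*3/8, 3/8 + 1/2*7/8) = [9/16, 13/16)
  'e': [3/8 + 1/2*7/8, 3/8 + 1/2*1/1) = [13/16, 7/8)
  emit 'f', narrow to [3/8, 9/16)
Step 3: interval [3/8, 9/16), width = 9/16 - 3/8 = 3/16
  'f': [3/8 + 3/16*0/1, 3/8 + 3/16*3/8) = [3/8, 57/128) <- contains code 105/256
  'c': [3/8 + 3/16*3/8, 3/8 + 3/16*7/8) = [57/128, 69/128)
  'e': [3/8 + 3/16*7/8, 3/8 + 3/16*1/1) = [69/128, 9/16)
  emit 'f', narrow to [3/8, 57/128)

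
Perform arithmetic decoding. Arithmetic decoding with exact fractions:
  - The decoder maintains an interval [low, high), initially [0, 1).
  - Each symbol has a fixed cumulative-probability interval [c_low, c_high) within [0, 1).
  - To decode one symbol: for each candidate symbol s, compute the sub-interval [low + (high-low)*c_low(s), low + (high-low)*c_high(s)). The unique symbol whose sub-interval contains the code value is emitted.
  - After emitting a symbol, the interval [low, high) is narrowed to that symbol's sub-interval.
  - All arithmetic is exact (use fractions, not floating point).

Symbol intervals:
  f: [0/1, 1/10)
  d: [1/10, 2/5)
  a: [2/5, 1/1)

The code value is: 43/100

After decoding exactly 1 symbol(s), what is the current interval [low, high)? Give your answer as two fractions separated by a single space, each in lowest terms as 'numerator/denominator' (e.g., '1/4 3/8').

Answer: 2/5 1/1

Derivation:
Step 1: interval [0/1, 1/1), width = 1/1 - 0/1 = 1/1
  'f': [0/1 + 1/1*0/1, 0/1 + 1/1*1/10) = [0/1, 1/10)
  'd': [0/1 + 1/1*1/10, 0/1 + 1/1*2/5) = [1/10, 2/5)
  'a': [0/1 + 1/1*2/5, 0/1 + 1/1*1/1) = [2/5, 1/1) <- contains code 43/100
  emit 'a', narrow to [2/5, 1/1)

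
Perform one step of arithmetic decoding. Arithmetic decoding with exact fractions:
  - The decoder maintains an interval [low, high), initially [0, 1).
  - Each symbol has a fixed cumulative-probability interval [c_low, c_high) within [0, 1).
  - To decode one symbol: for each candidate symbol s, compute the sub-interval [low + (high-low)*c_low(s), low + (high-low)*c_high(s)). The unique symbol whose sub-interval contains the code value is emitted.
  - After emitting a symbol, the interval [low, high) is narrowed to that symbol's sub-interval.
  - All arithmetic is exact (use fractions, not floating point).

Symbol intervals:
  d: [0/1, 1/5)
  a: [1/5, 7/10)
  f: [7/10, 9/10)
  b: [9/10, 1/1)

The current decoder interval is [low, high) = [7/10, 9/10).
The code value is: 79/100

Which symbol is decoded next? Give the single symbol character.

Answer: a

Derivation:
Interval width = high − low = 9/10 − 7/10 = 1/5
Scaled code = (code − low) / width = (79/100 − 7/10) / 1/5 = 9/20
  d: [0/1, 1/5) 
  a: [1/5, 7/10) ← scaled code falls here ✓
  f: [7/10, 9/10) 
  b: [9/10, 1/1) 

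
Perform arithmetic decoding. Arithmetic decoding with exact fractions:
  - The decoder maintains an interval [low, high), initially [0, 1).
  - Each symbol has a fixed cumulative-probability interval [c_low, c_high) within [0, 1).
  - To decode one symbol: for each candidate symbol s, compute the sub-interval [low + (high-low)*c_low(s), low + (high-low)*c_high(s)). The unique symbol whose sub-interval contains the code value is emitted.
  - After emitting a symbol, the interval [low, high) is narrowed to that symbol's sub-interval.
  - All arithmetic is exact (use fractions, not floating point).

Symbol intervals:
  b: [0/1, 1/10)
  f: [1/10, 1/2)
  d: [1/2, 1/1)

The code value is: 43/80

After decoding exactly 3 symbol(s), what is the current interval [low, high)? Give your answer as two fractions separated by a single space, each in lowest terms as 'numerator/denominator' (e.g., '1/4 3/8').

Answer: 21/40 11/20

Derivation:
Step 1: interval [0/1, 1/1), width = 1/1 - 0/1 = 1/1
  'b': [0/1 + 1/1*0/1, 0/1 + 1/1*1/10) = [0/1, 1/10)
  'f': [0/1 + 1/1*1/10, 0/1 + 1/1*1/2) = [1/10, 1/2)
  'd': [0/1 + 1/1*1/2, 0/1 + 1/1*1/1) = [1/2, 1/1) <- contains code 43/80
  emit 'd', narrow to [1/2, 1/1)
Step 2: interval [1/2, 1/1), width = 1/1 - 1/2 = 1/2
  'b': [1/2 + 1/2*0/1, 1/2 + 1/2*1/10) = [1/2, 11/20) <- contains code 43/80
  'f': [1/2 + 1/2*1/10, 1/2 + 1/2*1/2) = [11/20, 3/4)
  'd': [1/2 + 1/2*1/2, 1/2 + 1/2*1/1) = [3/4, 1/1)
  emit 'b', narrow to [1/2, 11/20)
Step 3: interval [1/2, 11/20), width = 11/20 - 1/2 = 1/20
  'b': [1/2 + 1/20*0/1, 1/2 + 1/20*1/10) = [1/2, 101/200)
  'f': [1/2 + 1/20*1/10, 1/2 + 1/20*1/2) = [101/200, 21/40)
  'd': [1/2 + 1/20*1/2, 1/2 + 1/20*1/1) = [21/40, 11/20) <- contains code 43/80
  emit 'd', narrow to [21/40, 11/20)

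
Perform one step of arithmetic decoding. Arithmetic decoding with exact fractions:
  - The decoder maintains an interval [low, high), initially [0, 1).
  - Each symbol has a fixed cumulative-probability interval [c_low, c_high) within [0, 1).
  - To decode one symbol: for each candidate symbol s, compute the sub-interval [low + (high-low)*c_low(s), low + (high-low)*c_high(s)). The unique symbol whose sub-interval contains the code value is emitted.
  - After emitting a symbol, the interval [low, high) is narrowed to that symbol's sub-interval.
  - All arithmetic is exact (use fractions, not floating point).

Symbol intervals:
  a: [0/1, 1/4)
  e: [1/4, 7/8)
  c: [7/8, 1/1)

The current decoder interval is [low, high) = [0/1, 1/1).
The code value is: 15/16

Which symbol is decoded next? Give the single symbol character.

Answer: c

Derivation:
Interval width = high − low = 1/1 − 0/1 = 1/1
Scaled code = (code − low) / width = (15/16 − 0/1) / 1/1 = 15/16
  a: [0/1, 1/4) 
  e: [1/4, 7/8) 
  c: [7/8, 1/1) ← scaled code falls here ✓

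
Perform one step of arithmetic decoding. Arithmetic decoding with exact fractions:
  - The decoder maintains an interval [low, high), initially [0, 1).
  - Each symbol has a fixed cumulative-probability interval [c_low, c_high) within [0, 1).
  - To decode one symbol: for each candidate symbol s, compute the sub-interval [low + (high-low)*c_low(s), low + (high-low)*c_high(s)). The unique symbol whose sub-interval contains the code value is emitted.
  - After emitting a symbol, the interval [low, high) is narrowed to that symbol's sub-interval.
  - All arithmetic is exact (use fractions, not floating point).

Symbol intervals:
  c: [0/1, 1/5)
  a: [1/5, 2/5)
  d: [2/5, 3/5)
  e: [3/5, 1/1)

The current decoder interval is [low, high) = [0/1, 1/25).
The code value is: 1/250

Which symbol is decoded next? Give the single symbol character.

Answer: c

Derivation:
Interval width = high − low = 1/25 − 0/1 = 1/25
Scaled code = (code − low) / width = (1/250 − 0/1) / 1/25 = 1/10
  c: [0/1, 1/5) ← scaled code falls here ✓
  a: [1/5, 2/5) 
  d: [2/5, 3/5) 
  e: [3/5, 1/1) 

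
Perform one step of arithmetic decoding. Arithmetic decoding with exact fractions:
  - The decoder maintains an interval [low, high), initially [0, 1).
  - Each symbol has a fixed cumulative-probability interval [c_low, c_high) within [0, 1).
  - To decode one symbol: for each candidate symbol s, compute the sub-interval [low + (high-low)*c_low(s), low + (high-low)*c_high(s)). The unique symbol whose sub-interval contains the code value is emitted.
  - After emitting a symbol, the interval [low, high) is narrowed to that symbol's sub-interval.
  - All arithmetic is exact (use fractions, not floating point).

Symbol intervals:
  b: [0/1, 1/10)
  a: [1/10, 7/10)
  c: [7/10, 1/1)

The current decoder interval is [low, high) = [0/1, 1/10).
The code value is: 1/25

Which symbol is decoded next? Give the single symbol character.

Interval width = high − low = 1/10 − 0/1 = 1/10
Scaled code = (code − low) / width = (1/25 − 0/1) / 1/10 = 2/5
  b: [0/1, 1/10) 
  a: [1/10, 7/10) ← scaled code falls here ✓
  c: [7/10, 1/1) 

Answer: a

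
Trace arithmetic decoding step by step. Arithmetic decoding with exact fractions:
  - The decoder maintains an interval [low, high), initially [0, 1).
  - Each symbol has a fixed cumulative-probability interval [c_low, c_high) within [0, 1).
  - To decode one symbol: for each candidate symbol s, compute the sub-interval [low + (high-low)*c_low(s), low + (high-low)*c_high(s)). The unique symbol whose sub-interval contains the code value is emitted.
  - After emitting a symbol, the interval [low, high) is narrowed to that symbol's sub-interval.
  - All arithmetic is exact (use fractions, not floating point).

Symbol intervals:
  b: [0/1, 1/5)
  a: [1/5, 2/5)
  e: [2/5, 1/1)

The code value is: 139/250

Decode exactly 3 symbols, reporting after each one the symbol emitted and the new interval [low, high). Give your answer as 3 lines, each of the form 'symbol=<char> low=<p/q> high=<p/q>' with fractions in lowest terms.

Answer: symbol=e low=2/5 high=1/1
symbol=a low=13/25 high=16/25
symbol=a low=68/125 high=71/125

Derivation:
Step 1: interval [0/1, 1/1), width = 1/1 - 0/1 = 1/1
  'b': [0/1 + 1/1*0/1, 0/1 + 1/1*1/5) = [0/1, 1/5)
  'a': [0/1 + 1/1*1/5, 0/1 + 1/1*2/5) = [1/5, 2/5)
  'e': [0/1 + 1/1*2/5, 0/1 + 1/1*1/1) = [2/5, 1/1) <- contains code 139/250
  emit 'e', narrow to [2/5, 1/1)
Step 2: interval [2/5, 1/1), width = 1/1 - 2/5 = 3/5
  'b': [2/5 + 3/5*0/1, 2/5 + 3/5*1/5) = [2/5, 13/25)
  'a': [2/5 + 3/5*1/5, 2/5 + 3/5*2/5) = [13/25, 16/25) <- contains code 139/250
  'e': [2/5 + 3/5*2/5, 2/5 + 3/5*1/1) = [16/25, 1/1)
  emit 'a', narrow to [13/25, 16/25)
Step 3: interval [13/25, 16/25), width = 16/25 - 13/25 = 3/25
  'b': [13/25 + 3/25*0/1, 13/25 + 3/25*1/5) = [13/25, 68/125)
  'a': [13/25 + 3/25*1/5, 13/25 + 3/25*2/5) = [68/125, 71/125) <- contains code 139/250
  'e': [13/25 + 3/25*2/5, 13/25 + 3/25*1/1) = [71/125, 16/25)
  emit 'a', narrow to [68/125, 71/125)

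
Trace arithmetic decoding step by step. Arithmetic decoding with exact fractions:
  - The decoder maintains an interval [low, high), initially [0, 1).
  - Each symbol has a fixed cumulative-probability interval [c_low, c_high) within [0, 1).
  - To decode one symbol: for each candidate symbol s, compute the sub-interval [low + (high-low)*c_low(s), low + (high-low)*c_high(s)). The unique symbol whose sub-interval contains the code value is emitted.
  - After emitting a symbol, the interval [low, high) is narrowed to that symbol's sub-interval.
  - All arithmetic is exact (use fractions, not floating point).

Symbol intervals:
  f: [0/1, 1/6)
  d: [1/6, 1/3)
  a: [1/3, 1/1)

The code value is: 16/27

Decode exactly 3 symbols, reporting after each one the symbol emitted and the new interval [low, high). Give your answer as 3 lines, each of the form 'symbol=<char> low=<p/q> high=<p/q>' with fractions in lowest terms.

Step 1: interval [0/1, 1/1), width = 1/1 - 0/1 = 1/1
  'f': [0/1 + 1/1*0/1, 0/1 + 1/1*1/6) = [0/1, 1/6)
  'd': [0/1 + 1/1*1/6, 0/1 + 1/1*1/3) = [1/6, 1/3)
  'a': [0/1 + 1/1*1/3, 0/1 + 1/1*1/1) = [1/3, 1/1) <- contains code 16/27
  emit 'a', narrow to [1/3, 1/1)
Step 2: interval [1/3, 1/1), width = 1/1 - 1/3 = 2/3
  'f': [1/3 + 2/3*0/1, 1/3 + 2/3*1/6) = [1/3, 4/9)
  'd': [1/3 + 2/3*1/6, 1/3 + 2/3*1/3) = [4/9, 5/9)
  'a': [1/3 + 2/3*1/3, 1/3 + 2/3*1/1) = [5/9, 1/1) <- contains code 16/27
  emit 'a', narrow to [5/9, 1/1)
Step 3: interval [5/9, 1/1), width = 1/1 - 5/9 = 4/9
  'f': [5/9 + 4/9*0/1, 5/9 + 4/9*1/6) = [5/9, 17/27) <- contains code 16/27
  'd': [5/9 + 4/9*1/6, 5/9 + 4/9*1/3) = [17/27, 19/27)
  'a': [5/9 + 4/9*1/3, 5/9 + 4/9*1/1) = [19/27, 1/1)
  emit 'f', narrow to [5/9, 17/27)

Answer: symbol=a low=1/3 high=1/1
symbol=a low=5/9 high=1/1
symbol=f low=5/9 high=17/27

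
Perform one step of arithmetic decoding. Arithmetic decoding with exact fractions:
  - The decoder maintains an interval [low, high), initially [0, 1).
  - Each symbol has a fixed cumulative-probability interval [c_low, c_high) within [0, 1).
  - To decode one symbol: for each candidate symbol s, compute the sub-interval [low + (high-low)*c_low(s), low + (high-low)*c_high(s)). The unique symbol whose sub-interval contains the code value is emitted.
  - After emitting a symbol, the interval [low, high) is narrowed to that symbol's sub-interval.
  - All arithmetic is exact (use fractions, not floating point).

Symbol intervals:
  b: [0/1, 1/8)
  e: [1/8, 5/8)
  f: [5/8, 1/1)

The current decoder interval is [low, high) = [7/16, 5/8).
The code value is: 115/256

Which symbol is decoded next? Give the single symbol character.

Answer: b

Derivation:
Interval width = high − low = 5/8 − 7/16 = 3/16
Scaled code = (code − low) / width = (115/256 − 7/16) / 3/16 = 1/16
  b: [0/1, 1/8) ← scaled code falls here ✓
  e: [1/8, 5/8) 
  f: [5/8, 1/1) 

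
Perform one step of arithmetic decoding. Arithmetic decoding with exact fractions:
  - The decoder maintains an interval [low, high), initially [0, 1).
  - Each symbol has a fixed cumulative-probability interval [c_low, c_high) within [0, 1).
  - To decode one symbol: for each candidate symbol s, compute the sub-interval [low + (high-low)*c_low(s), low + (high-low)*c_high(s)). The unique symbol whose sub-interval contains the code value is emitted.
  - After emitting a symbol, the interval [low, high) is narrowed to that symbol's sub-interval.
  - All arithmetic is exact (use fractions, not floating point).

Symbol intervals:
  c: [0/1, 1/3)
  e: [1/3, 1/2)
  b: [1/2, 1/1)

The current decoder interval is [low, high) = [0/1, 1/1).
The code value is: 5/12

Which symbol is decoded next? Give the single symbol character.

Answer: e

Derivation:
Interval width = high − low = 1/1 − 0/1 = 1/1
Scaled code = (code − low) / width = (5/12 − 0/1) / 1/1 = 5/12
  c: [0/1, 1/3) 
  e: [1/3, 1/2) ← scaled code falls here ✓
  b: [1/2, 1/1) 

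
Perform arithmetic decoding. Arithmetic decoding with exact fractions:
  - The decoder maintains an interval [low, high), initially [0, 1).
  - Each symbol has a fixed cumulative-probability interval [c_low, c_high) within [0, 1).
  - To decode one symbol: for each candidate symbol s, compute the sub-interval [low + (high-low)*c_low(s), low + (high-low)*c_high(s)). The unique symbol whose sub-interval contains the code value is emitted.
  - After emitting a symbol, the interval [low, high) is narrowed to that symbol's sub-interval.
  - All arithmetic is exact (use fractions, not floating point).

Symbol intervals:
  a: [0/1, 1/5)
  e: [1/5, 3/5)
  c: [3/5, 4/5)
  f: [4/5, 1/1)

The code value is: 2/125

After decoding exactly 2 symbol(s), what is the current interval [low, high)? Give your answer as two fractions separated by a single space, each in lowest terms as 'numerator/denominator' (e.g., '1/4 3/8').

Step 1: interval [0/1, 1/1), width = 1/1 - 0/1 = 1/1
  'a': [0/1 + 1/1*0/1, 0/1 + 1/1*1/5) = [0/1, 1/5) <- contains code 2/125
  'e': [0/1 + 1/1*1/5, 0/1 + 1/1*3/5) = [1/5, 3/5)
  'c': [0/1 + 1/1*3/5, 0/1 + 1/1*4/5) = [3/5, 4/5)
  'f': [0/1 + 1/1*4/5, 0/1 + 1/1*1/1) = [4/5, 1/1)
  emit 'a', narrow to [0/1, 1/5)
Step 2: interval [0/1, 1/5), width = 1/5 - 0/1 = 1/5
  'a': [0/1 + 1/5*0/1, 0/1 + 1/5*1/5) = [0/1, 1/25) <- contains code 2/125
  'e': [0/1 + 1/5*1/5, 0/1 + 1/5*3/5) = [1/25, 3/25)
  'c': [0/1 + 1/5*3/5, 0/1 + 1/5*4/5) = [3/25, 4/25)
  'f': [0/1 + 1/5*4/5, 0/1 + 1/5*1/1) = [4/25, 1/5)
  emit 'a', narrow to [0/1, 1/25)

Answer: 0/1 1/25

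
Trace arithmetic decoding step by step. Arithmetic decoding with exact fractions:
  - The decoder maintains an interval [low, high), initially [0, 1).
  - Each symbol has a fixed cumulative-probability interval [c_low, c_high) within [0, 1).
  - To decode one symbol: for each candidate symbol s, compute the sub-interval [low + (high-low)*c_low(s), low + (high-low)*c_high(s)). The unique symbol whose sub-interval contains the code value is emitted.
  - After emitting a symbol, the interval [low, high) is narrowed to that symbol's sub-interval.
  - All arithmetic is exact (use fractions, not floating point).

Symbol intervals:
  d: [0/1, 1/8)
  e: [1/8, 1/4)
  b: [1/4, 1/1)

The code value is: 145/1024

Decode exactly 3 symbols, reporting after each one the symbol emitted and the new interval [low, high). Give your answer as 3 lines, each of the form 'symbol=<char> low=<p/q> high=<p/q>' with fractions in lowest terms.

Step 1: interval [0/1, 1/1), width = 1/1 - 0/1 = 1/1
  'd': [0/1 + 1/1*0/1, 0/1 + 1/1*1/8) = [0/1, 1/8)
  'e': [0/1 + 1/1*1/8, 0/1 + 1/1*1/4) = [1/8, 1/4) <- contains code 145/1024
  'b': [0/1 + 1/1*1/4, 0/1 + 1/1*1/1) = [1/4, 1/1)
  emit 'e', narrow to [1/8, 1/4)
Step 2: interval [1/8, 1/4), width = 1/4 - 1/8 = 1/8
  'd': [1/8 + 1/8*0/1, 1/8 + 1/8*1/8) = [1/8, 9/64)
  'e': [1/8 + 1/8*1/8, 1/8 + 1/8*1/4) = [9/64, 5/32) <- contains code 145/1024
  'b': [1/8 + 1/8*1/4, 1/8 + 1/8*1/1) = [5/32, 1/4)
  emit 'e', narrow to [9/64, 5/32)
Step 3: interval [9/64, 5/32), width = 5/32 - 9/64 = 1/64
  'd': [9/64 + 1/64*0/1, 9/64 + 1/64*1/8) = [9/64, 73/512) <- contains code 145/1024
  'e': [9/64 + 1/64*1/8, 9/64 + 1/64*1/4) = [73/512, 37/256)
  'b': [9/64 + 1/64*1/4, 9/64 + 1/64*1/1) = [37/256, 5/32)
  emit 'd', narrow to [9/64, 73/512)

Answer: symbol=e low=1/8 high=1/4
symbol=e low=9/64 high=5/32
symbol=d low=9/64 high=73/512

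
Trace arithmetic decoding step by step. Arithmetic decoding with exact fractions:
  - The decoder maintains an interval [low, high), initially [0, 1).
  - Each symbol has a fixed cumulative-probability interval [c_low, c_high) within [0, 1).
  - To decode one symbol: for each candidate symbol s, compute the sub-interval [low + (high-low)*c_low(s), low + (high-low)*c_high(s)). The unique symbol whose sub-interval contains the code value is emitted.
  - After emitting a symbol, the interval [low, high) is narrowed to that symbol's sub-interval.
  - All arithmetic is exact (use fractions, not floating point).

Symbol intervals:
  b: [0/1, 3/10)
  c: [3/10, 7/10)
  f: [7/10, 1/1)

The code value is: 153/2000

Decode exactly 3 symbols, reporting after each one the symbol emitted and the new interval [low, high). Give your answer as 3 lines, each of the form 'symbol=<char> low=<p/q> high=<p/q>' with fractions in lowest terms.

Step 1: interval [0/1, 1/1), width = 1/1 - 0/1 = 1/1
  'b': [0/1 + 1/1*0/1, 0/1 + 1/1*3/10) = [0/1, 3/10) <- contains code 153/2000
  'c': [0/1 + 1/1*3/10, 0/1 + 1/1*7/10) = [3/10, 7/10)
  'f': [0/1 + 1/1*7/10, 0/1 + 1/1*1/1) = [7/10, 1/1)
  emit 'b', narrow to [0/1, 3/10)
Step 2: interval [0/1, 3/10), width = 3/10 - 0/1 = 3/10
  'b': [0/1 + 3/10*0/1, 0/1 + 3/10*3/10) = [0/1, 9/100) <- contains code 153/2000
  'c': [0/1 + 3/10*3/10, 0/1 + 3/10*7/10) = [9/100, 21/100)
  'f': [0/1 + 3/10*7/10, 0/1 + 3/10*1/1) = [21/100, 3/10)
  emit 'b', narrow to [0/1, 9/100)
Step 3: interval [0/1, 9/100), width = 9/100 - 0/1 = 9/100
  'b': [0/1 + 9/100*0/1, 0/1 + 9/100*3/10) = [0/1, 27/1000)
  'c': [0/1 + 9/100*3/10, 0/1 + 9/100*7/10) = [27/1000, 63/1000)
  'f': [0/1 + 9/100*7/10, 0/1 + 9/100*1/1) = [63/1000, 9/100) <- contains code 153/2000
  emit 'f', narrow to [63/1000, 9/100)

Answer: symbol=b low=0/1 high=3/10
symbol=b low=0/1 high=9/100
symbol=f low=63/1000 high=9/100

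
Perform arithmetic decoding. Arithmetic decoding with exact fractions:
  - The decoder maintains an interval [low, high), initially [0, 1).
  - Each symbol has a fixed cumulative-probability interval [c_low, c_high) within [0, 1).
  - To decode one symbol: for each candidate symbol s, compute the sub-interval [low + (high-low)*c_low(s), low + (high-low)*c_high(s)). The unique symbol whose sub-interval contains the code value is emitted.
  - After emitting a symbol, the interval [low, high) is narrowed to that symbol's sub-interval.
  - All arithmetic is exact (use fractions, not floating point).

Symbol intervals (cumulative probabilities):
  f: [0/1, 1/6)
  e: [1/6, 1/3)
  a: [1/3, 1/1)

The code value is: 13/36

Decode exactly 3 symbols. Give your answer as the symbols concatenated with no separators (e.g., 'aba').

Answer: afe

Derivation:
Step 1: interval [0/1, 1/1), width = 1/1 - 0/1 = 1/1
  'f': [0/1 + 1/1*0/1, 0/1 + 1/1*1/6) = [0/1, 1/6)
  'e': [0/1 + 1/1*1/6, 0/1 + 1/1*1/3) = [1/6, 1/3)
  'a': [0/1 + 1/1*1/3, 0/1 + 1/1*1/1) = [1/3, 1/1) <- contains code 13/36
  emit 'a', narrow to [1/3, 1/1)
Step 2: interval [1/3, 1/1), width = 1/1 - 1/3 = 2/3
  'f': [1/3 + 2/3*0/1, 1/3 + 2/3*1/6) = [1/3, 4/9) <- contains code 13/36
  'e': [1/3 + 2/3*1/6, 1/3 + 2/3*1/3) = [4/9, 5/9)
  'a': [1/3 + 2/3*1/3, 1/3 + 2/3*1/1) = [5/9, 1/1)
  emit 'f', narrow to [1/3, 4/9)
Step 3: interval [1/3, 4/9), width = 4/9 - 1/3 = 1/9
  'f': [1/3 + 1/9*0/1, 1/3 + 1/9*1/6) = [1/3, 19/54)
  'e': [1/3 + 1/9*1/6, 1/3 + 1/9*1/3) = [19/54, 10/27) <- contains code 13/36
  'a': [1/3 + 1/9*1/3, 1/3 + 1/9*1/1) = [10/27, 4/9)
  emit 'e', narrow to [19/54, 10/27)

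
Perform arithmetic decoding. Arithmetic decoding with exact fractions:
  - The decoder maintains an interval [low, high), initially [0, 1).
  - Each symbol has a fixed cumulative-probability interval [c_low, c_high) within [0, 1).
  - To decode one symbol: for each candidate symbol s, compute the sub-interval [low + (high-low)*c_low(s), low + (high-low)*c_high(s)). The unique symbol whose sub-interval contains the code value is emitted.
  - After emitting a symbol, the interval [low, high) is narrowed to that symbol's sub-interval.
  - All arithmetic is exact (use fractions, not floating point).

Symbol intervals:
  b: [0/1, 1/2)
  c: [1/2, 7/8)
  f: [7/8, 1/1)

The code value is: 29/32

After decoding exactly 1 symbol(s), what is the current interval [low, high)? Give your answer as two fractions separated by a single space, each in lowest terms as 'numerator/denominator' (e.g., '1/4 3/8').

Step 1: interval [0/1, 1/1), width = 1/1 - 0/1 = 1/1
  'b': [0/1 + 1/1*0/1, 0/1 + 1/1*1/2) = [0/1, 1/2)
  'c': [0/1 + 1/1*1/2, 0/1 + 1/1*7/8) = [1/2, 7/8)
  'f': [0/1 + 1/1*7/8, 0/1 + 1/1*1/1) = [7/8, 1/1) <- contains code 29/32
  emit 'f', narrow to [7/8, 1/1)

Answer: 7/8 1/1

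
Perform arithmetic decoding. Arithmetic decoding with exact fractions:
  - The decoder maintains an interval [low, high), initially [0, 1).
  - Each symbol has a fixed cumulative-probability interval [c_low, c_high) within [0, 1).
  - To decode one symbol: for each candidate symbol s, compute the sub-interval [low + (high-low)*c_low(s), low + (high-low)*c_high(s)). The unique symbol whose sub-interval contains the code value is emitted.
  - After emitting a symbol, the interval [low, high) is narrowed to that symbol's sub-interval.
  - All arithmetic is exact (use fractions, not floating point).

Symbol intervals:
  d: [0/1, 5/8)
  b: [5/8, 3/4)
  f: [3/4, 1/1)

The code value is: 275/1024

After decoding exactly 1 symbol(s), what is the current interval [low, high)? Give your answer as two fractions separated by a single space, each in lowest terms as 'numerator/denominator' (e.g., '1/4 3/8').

Step 1: interval [0/1, 1/1), width = 1/1 - 0/1 = 1/1
  'd': [0/1 + 1/1*0/1, 0/1 + 1/1*5/8) = [0/1, 5/8) <- contains code 275/1024
  'b': [0/1 + 1/1*5/8, 0/1 + 1/1*3/4) = [5/8, 3/4)
  'f': [0/1 + 1/1*3/4, 0/1 + 1/1*1/1) = [3/4, 1/1)
  emit 'd', narrow to [0/1, 5/8)

Answer: 0/1 5/8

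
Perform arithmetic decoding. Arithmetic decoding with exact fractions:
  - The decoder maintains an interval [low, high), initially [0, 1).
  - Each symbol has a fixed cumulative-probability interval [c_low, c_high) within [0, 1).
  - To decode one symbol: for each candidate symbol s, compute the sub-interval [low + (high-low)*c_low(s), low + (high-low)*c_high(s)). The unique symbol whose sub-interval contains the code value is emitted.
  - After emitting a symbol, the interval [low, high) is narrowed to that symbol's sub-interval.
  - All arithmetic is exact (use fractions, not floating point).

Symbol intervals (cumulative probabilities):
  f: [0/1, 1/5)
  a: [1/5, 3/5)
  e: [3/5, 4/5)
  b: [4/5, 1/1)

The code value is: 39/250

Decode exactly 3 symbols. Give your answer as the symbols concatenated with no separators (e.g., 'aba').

Step 1: interval [0/1, 1/1), width = 1/1 - 0/1 = 1/1
  'f': [0/1 + 1/1*0/1, 0/1 + 1/1*1/5) = [0/1, 1/5) <- contains code 39/250
  'a': [0/1 + 1/1*1/5, 0/1 + 1/1*3/5) = [1/5, 3/5)
  'e': [0/1 + 1/1*3/5, 0/1 + 1/1*4/5) = [3/5, 4/5)
  'b': [0/1 + 1/1*4/5, 0/1 + 1/1*1/1) = [4/5, 1/1)
  emit 'f', narrow to [0/1, 1/5)
Step 2: interval [0/1, 1/5), width = 1/5 - 0/1 = 1/5
  'f': [0/1 + 1/5*0/1, 0/1 + 1/5*1/5) = [0/1, 1/25)
  'a': [0/1 + 1/5*1/5, 0/1 + 1/5*3/5) = [1/25, 3/25)
  'e': [0/1 + 1/5*3/5, 0/1 + 1/5*4/5) = [3/25, 4/25) <- contains code 39/250
  'b': [0/1 + 1/5*4/5, 0/1 + 1/5*1/1) = [4/25, 1/5)
  emit 'e', narrow to [3/25, 4/25)
Step 3: interval [3/25, 4/25), width = 4/25 - 3/25 = 1/25
  'f': [3/25 + 1/25*0/1, 3/25 + 1/25*1/5) = [3/25, 16/125)
  'a': [3/25 + 1/25*1/5, 3/25 + 1/25*3/5) = [16/125, 18/125)
  'e': [3/25 + 1/25*3/5, 3/25 + 1/25*4/5) = [18/125, 19/125)
  'b': [3/25 + 1/25*4/5, 3/25 + 1/25*1/1) = [19/125, 4/25) <- contains code 39/250
  emit 'b', narrow to [19/125, 4/25)

Answer: feb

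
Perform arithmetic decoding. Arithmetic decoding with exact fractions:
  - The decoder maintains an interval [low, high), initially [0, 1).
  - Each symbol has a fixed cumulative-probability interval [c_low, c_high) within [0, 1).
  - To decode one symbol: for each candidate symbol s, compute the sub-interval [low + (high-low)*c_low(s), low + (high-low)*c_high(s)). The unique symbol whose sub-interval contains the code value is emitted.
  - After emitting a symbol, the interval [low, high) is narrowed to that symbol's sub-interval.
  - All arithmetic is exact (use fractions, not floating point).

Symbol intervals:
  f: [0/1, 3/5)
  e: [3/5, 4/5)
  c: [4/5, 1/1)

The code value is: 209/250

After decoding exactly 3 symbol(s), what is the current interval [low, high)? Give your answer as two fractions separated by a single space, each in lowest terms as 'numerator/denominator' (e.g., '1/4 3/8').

Step 1: interval [0/1, 1/1), width = 1/1 - 0/1 = 1/1
  'f': [0/1 + 1/1*0/1, 0/1 + 1/1*3/5) = [0/1, 3/5)
  'e': [0/1 + 1/1*3/5, 0/1 + 1/1*4/5) = [3/5, 4/5)
  'c': [0/1 + 1/1*4/5, 0/1 + 1/1*1/1) = [4/5, 1/1) <- contains code 209/250
  emit 'c', narrow to [4/5, 1/1)
Step 2: interval [4/5, 1/1), width = 1/1 - 4/5 = 1/5
  'f': [4/5 + 1/5*0/1, 4/5 + 1/5*3/5) = [4/5, 23/25) <- contains code 209/250
  'e': [4/5 + 1/5*3/5, 4/5 + 1/5*4/5) = [23/25, 24/25)
  'c': [4/5 + 1/5*4/5, 4/5 + 1/5*1/1) = [24/25, 1/1)
  emit 'f', narrow to [4/5, 23/25)
Step 3: interval [4/5, 23/25), width = 23/25 - 4/5 = 3/25
  'f': [4/5 + 3/25*0/1, 4/5 + 3/25*3/5) = [4/5, 109/125) <- contains code 209/250
  'e': [4/5 + 3/25*3/5, 4/5 + 3/25*4/5) = [109/125, 112/125)
  'c': [4/5 + 3/25*4/5, 4/5 + 3/25*1/1) = [112/125, 23/25)
  emit 'f', narrow to [4/5, 109/125)

Answer: 4/5 109/125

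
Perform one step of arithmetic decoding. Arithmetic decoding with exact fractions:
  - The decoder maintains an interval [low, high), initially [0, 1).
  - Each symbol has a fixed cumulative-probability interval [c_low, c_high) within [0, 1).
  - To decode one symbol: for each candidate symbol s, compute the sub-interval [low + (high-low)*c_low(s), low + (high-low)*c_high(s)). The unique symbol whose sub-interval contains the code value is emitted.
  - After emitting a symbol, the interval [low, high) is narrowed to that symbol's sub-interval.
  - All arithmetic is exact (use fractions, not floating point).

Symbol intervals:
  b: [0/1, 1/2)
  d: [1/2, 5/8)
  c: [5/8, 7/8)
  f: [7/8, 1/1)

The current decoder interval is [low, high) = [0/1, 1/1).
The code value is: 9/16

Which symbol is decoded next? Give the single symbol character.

Interval width = high − low = 1/1 − 0/1 = 1/1
Scaled code = (code − low) / width = (9/16 − 0/1) / 1/1 = 9/16
  b: [0/1, 1/2) 
  d: [1/2, 5/8) ← scaled code falls here ✓
  c: [5/8, 7/8) 
  f: [7/8, 1/1) 

Answer: d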